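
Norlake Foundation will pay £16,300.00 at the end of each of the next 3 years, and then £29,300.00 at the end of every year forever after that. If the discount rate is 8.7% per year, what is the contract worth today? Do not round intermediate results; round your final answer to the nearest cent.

PV of 3-year annuity: £16,300.00 × [1 − (1+0.087)^−3] / 0.087 = 41481.70795
Perpetuity value at year 3: £29,300.00 / 0.087 = 336781.60920
PV of perpetuity: 336781.60920 / (1+0.087)^3 = 262216.33048
Total PV = 41481.70795 + 262216.33048 = 303698.03844

£303698.04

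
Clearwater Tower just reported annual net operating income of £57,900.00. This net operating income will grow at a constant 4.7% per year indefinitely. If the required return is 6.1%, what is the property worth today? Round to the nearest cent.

£4330092.86

D₁ = D₀ × (1 + g) = £57,900.00 × 1.047 = £60,621.3000
Growing perpetuity: P = D₁ / (r − g) = £60,621.3000 / (0.061 − 0.047) = £4,330,092.86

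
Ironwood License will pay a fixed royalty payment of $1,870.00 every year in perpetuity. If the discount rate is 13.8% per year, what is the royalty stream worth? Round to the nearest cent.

Level perpetuity: PV = C / r = $1,870.00 / 0.138 = $13,550.72

$13550.72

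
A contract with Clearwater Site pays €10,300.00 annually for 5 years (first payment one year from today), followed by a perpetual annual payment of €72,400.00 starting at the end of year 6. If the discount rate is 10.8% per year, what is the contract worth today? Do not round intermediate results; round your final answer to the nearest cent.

PV of 5-year annuity: €10,300.00 × [1 − (1+0.108)^−5] / 0.108 = 38260.04069
Perpetuity value at year 5: €72,400.00 / 0.108 = 670370.37037
PV of perpetuity: 670370.37037 / (1+0.108)^5 = 401435.71546
Total PV = 38260.04069 + 401435.71546 = 439695.75614

€439695.76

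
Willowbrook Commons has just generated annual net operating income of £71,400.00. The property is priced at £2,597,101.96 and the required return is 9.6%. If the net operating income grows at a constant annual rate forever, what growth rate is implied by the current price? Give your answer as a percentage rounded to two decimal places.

P = D₀(1+g)/(r−g) ⇒ P(r−g) = D₀(1+g) ⇒ g(P+D₀) = P·r − D₀
g = (P·r − D₀)/(P + D₀) = (£2,597,101.96×0.096 − £71,400.00) / (£2,597,101.96 + £71,400.00) = 0.066675

6.67%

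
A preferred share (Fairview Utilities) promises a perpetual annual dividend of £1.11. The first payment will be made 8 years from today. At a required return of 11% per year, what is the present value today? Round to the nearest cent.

£4.86

Value at end of year 7: C / r = £1.11 / 0.11 = £10.0909
Discount to today: PV = £10.0909 / (1 + 0.11)^7 = £10.0909 / 2.076160 = £4.86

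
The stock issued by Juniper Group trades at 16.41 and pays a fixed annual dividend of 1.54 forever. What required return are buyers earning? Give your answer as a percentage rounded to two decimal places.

P = C/r ⇒ r = C/P = 1.54/16.41 = 0.093845

9.38%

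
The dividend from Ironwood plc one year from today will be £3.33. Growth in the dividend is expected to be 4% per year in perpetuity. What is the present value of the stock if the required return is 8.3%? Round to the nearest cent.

Growing perpetuity: P = D₁ / (r − g) = £3.3300 / (0.083 − 0.04) = £77.44

£77.44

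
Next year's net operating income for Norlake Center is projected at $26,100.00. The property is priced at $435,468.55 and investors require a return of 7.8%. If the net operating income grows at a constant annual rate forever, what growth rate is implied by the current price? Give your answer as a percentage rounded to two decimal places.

1.81%

P = D₁/(r−g) ⇒ g = r − D₁/P = 0.078 − $26,100.00/$435,468.55 = 0.018065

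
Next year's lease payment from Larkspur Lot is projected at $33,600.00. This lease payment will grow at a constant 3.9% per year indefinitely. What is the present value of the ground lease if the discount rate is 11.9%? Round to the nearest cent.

$420000.00

Growing perpetuity: P = D₁ / (r − g) = $33,600.0000 / (0.119 − 0.039) = $420,000.00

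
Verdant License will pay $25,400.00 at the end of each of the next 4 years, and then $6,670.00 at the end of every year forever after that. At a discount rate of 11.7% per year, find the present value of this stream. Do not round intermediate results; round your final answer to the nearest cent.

$114259.43

PV of 4-year annuity: $25,400.00 × [1 − (1+0.117)^−4] / 0.117 = 77638.67274
Perpetuity value at year 4: $6,670.00 / 0.117 = 57008.54701
PV of perpetuity: 57008.54701 / (1+0.117)^4 = 36620.75381
Total PV = 77638.67274 + 36620.75381 = 114259.42655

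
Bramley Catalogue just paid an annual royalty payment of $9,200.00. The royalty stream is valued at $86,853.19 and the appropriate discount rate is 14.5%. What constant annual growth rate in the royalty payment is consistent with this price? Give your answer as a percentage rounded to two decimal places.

3.53%

P = D₀(1+g)/(r−g) ⇒ P(r−g) = D₀(1+g) ⇒ g(P+D₀) = P·r − D₀
g = (P·r − D₀)/(P + D₀) = ($86,853.19×0.145 − $9,200.00) / ($86,853.19 + $9,200.00) = 0.035332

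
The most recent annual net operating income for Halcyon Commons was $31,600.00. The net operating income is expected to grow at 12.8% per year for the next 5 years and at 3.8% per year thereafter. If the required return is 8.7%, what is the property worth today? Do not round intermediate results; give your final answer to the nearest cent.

$982341.71

D_1 = 35644.80000
D_2 = 40207.33440
D_3 = 45353.87320
D_4 = 51159.16897
D_5 = 57707.54260
Terminal value at year 5: TV = D_5×(1+g_2)/(r−g_2) = 59900.42922/0.049 = 1222457.73920
P_0 = D_1/(1+r)^1 + D_2/(1+r)^2 + D_3/(1+r)^3 + D_4/(1+r)^4 + D_5/(1+r)^5 + TV/(1+r)^5
    = 32791.90432 + 34028.76548 + 35312.27917 + 36644.20507 + 38026.36920 + 805538.18827 = 982341.71151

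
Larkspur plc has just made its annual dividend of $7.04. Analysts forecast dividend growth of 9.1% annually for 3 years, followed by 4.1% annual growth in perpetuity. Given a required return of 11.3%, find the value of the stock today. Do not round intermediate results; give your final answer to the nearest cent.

$116.17

D_1 = 7.68064
D_2 = 8.37958
D_3 = 9.14212
Terminal value at year 3: TV = D_3×(1+g_2)/(r−g_2) = 9.51695/0.072 = 132.17982
P_0 = D_1/(1+r)^1 + D_2/(1+r)^2 + D_3/(1+r)^3 + TV/(1+r)^3
    = 6.90084 + 6.76444 + 6.63073 + 95.86932 = 116.16534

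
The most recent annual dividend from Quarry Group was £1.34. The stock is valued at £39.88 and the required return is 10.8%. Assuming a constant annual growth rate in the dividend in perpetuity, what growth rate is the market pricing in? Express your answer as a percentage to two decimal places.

7.20%

P = D₀(1+g)/(r−g) ⇒ P(r−g) = D₀(1+g) ⇒ g(P+D₀) = P·r − D₀
g = (P·r − D₀)/(P + D₀) = (£39.88×0.108 − £1.34) / (£39.88 + £1.34) = 0.071981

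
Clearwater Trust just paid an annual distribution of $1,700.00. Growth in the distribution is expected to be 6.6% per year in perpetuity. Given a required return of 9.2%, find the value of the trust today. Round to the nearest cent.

D₁ = D₀ × (1 + g) = $1,700.00 × 1.066 = $1,812.2000
Growing perpetuity: P = D₁ / (r − g) = $1,812.2000 / (0.092 − 0.066) = $69,700.00

$69700.00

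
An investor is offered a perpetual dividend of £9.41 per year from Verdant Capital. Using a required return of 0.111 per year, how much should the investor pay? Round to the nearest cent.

£84.77

Level perpetuity: PV = C / r = £9.41 / 0.111 = £84.77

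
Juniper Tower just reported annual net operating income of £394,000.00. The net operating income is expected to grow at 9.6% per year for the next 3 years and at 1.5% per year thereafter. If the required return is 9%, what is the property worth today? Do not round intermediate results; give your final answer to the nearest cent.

£6615733.16

D_1 = 431824.00000
D_2 = 473279.10400
D_3 = 518713.89798
Terminal value at year 3: TV = D_3×(1+g_2)/(r−g_2) = 526494.60645/0.075 = 7019928.08605
P_0 = D_1/(1+r)^1 + D_2/(1+r)^2 + D_3/(1+r)^3 + TV/(1+r)^3
    = 396168.80734 + 398349.55307 + 400542.30290 + 5420672.49926 = 6615733.16257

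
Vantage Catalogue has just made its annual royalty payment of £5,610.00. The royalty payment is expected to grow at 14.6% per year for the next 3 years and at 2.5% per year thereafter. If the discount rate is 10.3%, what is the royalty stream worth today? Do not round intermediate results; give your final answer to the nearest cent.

D_1 = 6429.06000
D_2 = 7367.70276
D_3 = 8443.38736
Terminal value at year 3: TV = D_3×(1+g_2)/(r−g_2) = 8654.47205/0.078 = 110954.76983
P_0 = D_1/(1+r)^1 + D_2/(1+r)^2 + D_3/(1+r)^3 + TV/(1+r)^3
    = 5828.70354 + 6055.93314 + 6292.02119 + 82683.61184 = 100860.26971

£100860.27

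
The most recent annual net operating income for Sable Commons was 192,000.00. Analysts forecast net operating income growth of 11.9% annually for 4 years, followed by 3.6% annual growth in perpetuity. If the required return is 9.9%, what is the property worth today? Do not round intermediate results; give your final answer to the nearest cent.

D_1 = 214848.00000
D_2 = 240414.91200
D_3 = 269024.28653
D_4 = 301038.17662
Terminal value at year 4: TV = D_4×(1+g_2)/(r−g_2) = 311875.55098/0.063 = 4950405.57116
P_0 = D_1/(1+r)^1 + D_2/(1+r)^2 + D_3/(1+r)^3 + D_4/(1+r)^4 + TV/(1+r)^4
    = 195494.08553 + 199051.75770 + 202674.17367 + 206362.51168 + 3393516.85876 = 4197099.38735

4197099.39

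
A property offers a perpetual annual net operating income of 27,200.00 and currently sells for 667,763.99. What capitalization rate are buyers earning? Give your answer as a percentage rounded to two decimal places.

P = C/r ⇒ r = C/P = 27,200.00/667,763.99 = 0.040733

4.07%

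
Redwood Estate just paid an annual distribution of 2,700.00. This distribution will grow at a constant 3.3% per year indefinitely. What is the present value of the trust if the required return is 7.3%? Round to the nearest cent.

69727.50

D₁ = D₀ × (1 + g) = 2,700.00 × 1.033 = 2,789.1000
Growing perpetuity: P = D₁ / (r − g) = 2,789.1000 / (0.073 − 0.033) = 69,727.50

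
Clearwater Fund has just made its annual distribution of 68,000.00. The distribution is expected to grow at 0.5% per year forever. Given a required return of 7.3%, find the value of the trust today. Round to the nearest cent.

1005000.00

D₁ = D₀ × (1 + g) = 68,000.00 × 1.005 = 68,340.0000
Growing perpetuity: P = D₁ / (r − g) = 68,340.0000 / (0.073 − 0.005) = 1,005,000.00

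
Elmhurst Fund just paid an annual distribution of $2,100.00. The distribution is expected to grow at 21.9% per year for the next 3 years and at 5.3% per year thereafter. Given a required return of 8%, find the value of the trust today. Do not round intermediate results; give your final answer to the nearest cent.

D_1 = 2559.90000
D_2 = 3120.51810
D_3 = 3803.91156
Terminal value at year 3: TV = D_3×(1+g_2)/(r−g_2) = 4005.51888/0.027 = 148352.55099
P_0 = D_1/(1+r)^1 + D_2/(1+r)^2 + D_3/(1+r)^3 + TV/(1+r)^3
    = 2370.27778 + 2675.34131 + 3019.66764 + 117767.03802 = 125832.32474

$125832.32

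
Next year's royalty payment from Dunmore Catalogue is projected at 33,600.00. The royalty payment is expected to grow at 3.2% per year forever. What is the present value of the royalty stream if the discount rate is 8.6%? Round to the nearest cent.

Growing perpetuity: P = D₁ / (r − g) = 33,600.0000 / (0.086 − 0.032) = 622,222.22

622222.22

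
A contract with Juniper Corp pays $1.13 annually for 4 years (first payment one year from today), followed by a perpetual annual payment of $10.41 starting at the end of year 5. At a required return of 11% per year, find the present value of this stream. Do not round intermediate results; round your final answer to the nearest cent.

PV of 4-year annuity: $1.13 × [1 − (1+0.11)^−4] / 0.11 = 3.50576
Perpetuity value at year 4: $10.41 / 0.11 = 94.63636
PV of perpetuity: 94.63636 / (1+0.11)^4 = 62.33990
Total PV = 3.50576 + 62.33990 = 65.84567

$65.85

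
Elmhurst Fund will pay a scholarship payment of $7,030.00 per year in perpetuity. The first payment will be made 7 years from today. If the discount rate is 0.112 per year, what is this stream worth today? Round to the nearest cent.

$33197.74

Value at end of year 6: C / r = $7,030.00 / 0.112 = $62,767.8571
Discount to today: PV = $62,767.8571 / (1 + 0.112)^6 = $62,767.8571 / 1.890727 = $33,197.74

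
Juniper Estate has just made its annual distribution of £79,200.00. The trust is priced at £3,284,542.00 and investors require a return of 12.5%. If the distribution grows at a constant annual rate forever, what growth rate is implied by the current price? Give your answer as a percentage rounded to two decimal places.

9.85%

P = D₀(1+g)/(r−g) ⇒ P(r−g) = D₀(1+g) ⇒ g(P+D₀) = P·r − D₀
g = (P·r − D₀)/(P + D₀) = (£3,284,542.00×0.125 − £79,200.00) / (£3,284,542.00 + £79,200.00) = 0.098512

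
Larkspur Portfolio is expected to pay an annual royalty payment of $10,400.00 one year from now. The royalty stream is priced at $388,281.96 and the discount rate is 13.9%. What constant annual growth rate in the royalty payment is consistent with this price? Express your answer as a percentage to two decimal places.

11.22%

P = D₁/(r−g) ⇒ g = r − D₁/P = 0.139 − $10,400.00/$388,281.96 = 0.112215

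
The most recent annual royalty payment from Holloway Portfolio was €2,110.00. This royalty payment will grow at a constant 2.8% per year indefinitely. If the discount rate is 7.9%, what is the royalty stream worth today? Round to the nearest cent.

€42530.98

D₁ = D₀ × (1 + g) = €2,110.00 × 1.028 = €2,169.0800
Growing perpetuity: P = D₁ / (r − g) = €2,169.0800 / (0.079 − 0.028) = €42,530.98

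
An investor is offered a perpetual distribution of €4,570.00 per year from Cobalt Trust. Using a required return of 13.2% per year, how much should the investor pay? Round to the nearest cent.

Level perpetuity: PV = C / r = €4,570.00 / 0.132 = €34,621.21

€34621.21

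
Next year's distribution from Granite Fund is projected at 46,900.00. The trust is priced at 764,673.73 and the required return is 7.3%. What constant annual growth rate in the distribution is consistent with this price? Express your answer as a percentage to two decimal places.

P = D₁/(r−g) ⇒ g = r − D₁/P = 0.073 − 46,900.00/764,673.73 = 0.011667

1.17%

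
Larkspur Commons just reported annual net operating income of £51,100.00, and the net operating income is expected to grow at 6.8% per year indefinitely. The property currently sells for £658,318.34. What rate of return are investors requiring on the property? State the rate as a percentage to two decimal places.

D₁ = £51,100.00 × 1.068 = £54,574.8000
P = D₁/(r − g) ⇒ r = D₁/P + g = £54,574.8000/£658,318.34 + 0.068 = 0.082900 + 0.068 = 0.150900

15.09%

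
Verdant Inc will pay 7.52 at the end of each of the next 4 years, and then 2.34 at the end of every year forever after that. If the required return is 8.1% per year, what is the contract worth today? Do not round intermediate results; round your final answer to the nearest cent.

PV of 4-year annuity: 7.52 × [1 − (1+0.081)^−4] / 0.081 = 24.85185
Perpetuity value at year 4: 2.34 / 0.081 = 28.88889
PV of perpetuity: 28.88889 / (1+0.081)^4 = 21.15573
Total PV = 24.85185 + 21.15573 = 46.00759

46.01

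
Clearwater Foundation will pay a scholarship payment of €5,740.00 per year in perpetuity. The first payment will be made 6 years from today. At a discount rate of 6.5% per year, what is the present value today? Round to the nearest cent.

Value at end of year 5: C / r = €5,740.00 / 0.065 = €88,307.6923
Discount to today: PV = €88,307.6923 / (1 + 0.065)^5 = €88,307.6923 / 1.370087 = €64,454.09

€64454.09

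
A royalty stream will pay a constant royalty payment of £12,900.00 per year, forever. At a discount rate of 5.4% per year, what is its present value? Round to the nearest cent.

Level perpetuity: PV = C / r = £12,900.00 / 0.054 = £238,888.89

£238888.89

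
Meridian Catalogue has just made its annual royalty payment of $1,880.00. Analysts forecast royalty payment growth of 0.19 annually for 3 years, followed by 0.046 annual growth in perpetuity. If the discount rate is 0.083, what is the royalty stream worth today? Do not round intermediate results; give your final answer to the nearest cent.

$77338.48

D_1 = 2237.20000
D_2 = 2662.26800
D_3 = 3168.09892
Terminal value at year 3: TV = D_3×(1+g_2)/(r−g_2) = 3313.83147/0.037 = 89563.01271
P_0 = D_1/(1+r)^1 + D_2/(1+r)^2 + D_3/(1+r)^3 + TV/(1+r)^3
    = 2065.74331 + 2269.83798 + 2494.09714 + 70508.80010 = 77338.47852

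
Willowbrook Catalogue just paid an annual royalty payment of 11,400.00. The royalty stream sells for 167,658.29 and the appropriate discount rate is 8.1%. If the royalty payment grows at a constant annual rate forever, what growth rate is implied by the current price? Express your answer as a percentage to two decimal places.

P = D₀(1+g)/(r−g) ⇒ P(r−g) = D₀(1+g) ⇒ g(P+D₀) = P·r − D₀
g = (P·r − D₀)/(P + D₀) = (167,658.29×0.081 − 11,400.00) / (167,658.29 + 11,400.00) = 0.012177

1.22%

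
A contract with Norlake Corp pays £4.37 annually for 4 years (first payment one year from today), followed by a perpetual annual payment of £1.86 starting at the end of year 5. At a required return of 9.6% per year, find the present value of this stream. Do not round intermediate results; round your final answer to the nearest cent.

PV of 4-year annuity: £4.37 × [1 − (1+0.096)^−4] / 0.096 = 13.97311
Perpetuity value at year 4: £1.86 / 0.096 = 19.37500
PV of perpetuity: 19.37500 / (1+0.096)^4 = 13.42763
Total PV = 13.97311 + 13.42763 = 27.40075

£27.40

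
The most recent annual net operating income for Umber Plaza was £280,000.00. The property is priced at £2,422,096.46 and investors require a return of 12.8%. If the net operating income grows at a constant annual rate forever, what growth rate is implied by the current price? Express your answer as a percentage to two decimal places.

1.11%

P = D₀(1+g)/(r−g) ⇒ P(r−g) = D₀(1+g) ⇒ g(P+D₀) = P·r − D₀
g = (P·r − D₀)/(P + D₀) = (£2,422,096.46×0.128 − £280,000.00) / (£2,422,096.46 + £280,000.00) = 0.011113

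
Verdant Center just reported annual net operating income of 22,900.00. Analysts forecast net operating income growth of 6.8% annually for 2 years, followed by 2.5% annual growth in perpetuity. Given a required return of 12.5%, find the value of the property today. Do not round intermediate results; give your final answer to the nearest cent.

253920.09

D_1 = 24457.20000
D_2 = 26120.28960
Terminal value at year 2: TV = D_2×(1+g_2)/(r−g_2) = 26773.29684/0.1 = 267732.96840
P_0 = D_1/(1+r)^1 + D_2/(1+r)^2 + TV/(1+r)^2
    = 21739.73333 + 20638.25351 + 211542.09849 = 253920.08533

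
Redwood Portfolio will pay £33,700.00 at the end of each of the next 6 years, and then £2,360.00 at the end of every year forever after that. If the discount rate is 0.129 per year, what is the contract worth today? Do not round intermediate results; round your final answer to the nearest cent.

PV of 6-year annuity: £33,700.00 × [1 − (1+0.129)^−6] / 0.129 = 135093.42268
Perpetuity value at year 6: £2,360.00 / 0.129 = 18294.57364
PV of perpetuity: 18294.57364 / (1+0.129)^6 = 8834.02535
Total PV = 135093.42268 + 8834.02535 = 143927.44803

£143927.45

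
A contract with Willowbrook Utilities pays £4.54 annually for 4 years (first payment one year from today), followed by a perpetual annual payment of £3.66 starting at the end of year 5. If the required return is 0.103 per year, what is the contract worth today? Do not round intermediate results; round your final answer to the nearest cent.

£38.31

PV of 4-year annuity: £4.54 × [1 − (1+0.103)^−4] / 0.103 = 14.29823
Perpetuity value at year 4: £3.66 / 0.103 = 35.53398
PV of perpetuity: 35.53398 / (1+0.103)^4 = 24.00722
Total PV = 14.29823 + 24.00722 = 38.30544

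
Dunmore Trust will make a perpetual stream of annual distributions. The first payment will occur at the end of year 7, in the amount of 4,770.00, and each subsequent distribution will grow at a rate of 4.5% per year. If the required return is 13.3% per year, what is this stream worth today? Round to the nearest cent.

Value at end of year 6: C₁ / (r − g) = 4,770.00 / (0.133 − 0.045) = 54,204.5455
Discount to today: PV = 54,204.5455 / (1 + 0.133)^6 = 54,204.5455 / 2.115336 = 25,624.55

25624.55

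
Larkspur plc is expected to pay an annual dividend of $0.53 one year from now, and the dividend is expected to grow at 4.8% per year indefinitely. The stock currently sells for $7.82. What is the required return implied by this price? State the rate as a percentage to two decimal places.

P = D₁/(r − g) ⇒ r = D₁/P + g = $0.5300/$7.82 + 0.048 = 0.067775 + 0.048 = 0.115775

11.58%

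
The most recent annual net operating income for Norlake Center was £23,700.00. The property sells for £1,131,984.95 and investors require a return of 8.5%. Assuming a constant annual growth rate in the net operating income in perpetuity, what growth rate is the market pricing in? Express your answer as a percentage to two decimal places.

P = D₀(1+g)/(r−g) ⇒ P(r−g) = D₀(1+g) ⇒ g(P+D₀) = P·r − D₀
g = (P·r − D₀)/(P + D₀) = (£1,131,984.95×0.085 − £23,700.00) / (£1,131,984.95 + £23,700.00) = 0.062750

6.27%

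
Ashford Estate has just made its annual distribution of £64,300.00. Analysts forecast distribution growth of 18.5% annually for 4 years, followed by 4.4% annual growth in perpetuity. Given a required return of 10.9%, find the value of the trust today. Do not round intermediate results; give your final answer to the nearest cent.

£1650700.40

D_1 = 76195.50000
D_2 = 90291.66750
D_3 = 106995.62599
D_4 = 126789.81680
Terminal value at year 4: TV = D_4×(1+g_2)/(r−g_2) = 132368.56873/0.065 = 2036439.51899
P_0 = D_1/(1+r)^1 + D_2/(1+r)^2 + D_3/(1+r)^3 + D_4/(1+r)^4 + TV/(1+r)^4
    = 68706.49234 + 73414.96250 + 78446.10511 + 83822.03296 + 1346310.80636 = 1650700.39928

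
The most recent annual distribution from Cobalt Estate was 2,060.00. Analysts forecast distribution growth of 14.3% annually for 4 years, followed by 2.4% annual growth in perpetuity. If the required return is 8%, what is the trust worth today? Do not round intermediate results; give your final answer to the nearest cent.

56771.15

D_1 = 2354.58000
D_2 = 2691.28494
D_3 = 3076.13869
D_4 = 3516.02652
Terminal value at year 4: TV = D_4×(1+g_2)/(r−g_2) = 3600.41116/0.056 = 64293.05634
P_0 = D_1/(1+r)^1 + D_2/(1+r)^2 + D_3/(1+r)^3 + D_4/(1+r)^4 + TV/(1+r)^4
    = 2180.16667 + 2307.34306 + 2441.93807 + 2584.38445 + 47257.31574 = 56771.14798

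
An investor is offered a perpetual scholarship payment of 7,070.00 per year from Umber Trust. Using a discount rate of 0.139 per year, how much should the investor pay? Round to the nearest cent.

50863.31

Level perpetuity: PV = C / r = 7,070.00 / 0.139 = 50,863.31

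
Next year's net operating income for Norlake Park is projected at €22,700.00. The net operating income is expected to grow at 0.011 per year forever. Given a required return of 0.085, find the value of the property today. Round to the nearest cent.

Growing perpetuity: P = D₁ / (r − g) = €22,700.0000 / (0.085 − 0.011) = €306,756.76

€306756.76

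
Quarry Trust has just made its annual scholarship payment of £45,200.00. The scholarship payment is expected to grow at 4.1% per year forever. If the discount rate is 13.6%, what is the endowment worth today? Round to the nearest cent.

£495296.84

D₁ = D₀ × (1 + g) = £45,200.00 × 1.041 = £47,053.2000
Growing perpetuity: P = D₁ / (r − g) = £47,053.2000 / (0.136 − 0.041) = £495,296.84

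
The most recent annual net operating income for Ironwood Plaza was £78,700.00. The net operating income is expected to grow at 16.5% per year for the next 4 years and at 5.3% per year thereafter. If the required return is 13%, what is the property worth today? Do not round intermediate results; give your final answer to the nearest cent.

£1555855.34

D_1 = 91685.50000
D_2 = 106813.60750
D_3 = 124437.85274
D_4 = 144970.09844
Terminal value at year 4: TV = D_4×(1+g_2)/(r−g_2) = 152653.51366/0.077 = 1982513.16437
P_0 = D_1/(1+r)^1 + D_2/(1+r)^2 + D_3/(1+r)^3 + D_4/(1+r)^4 + TV/(1+r)^4
    = 81137.61062 + 83650.72245 + 86241.67403 + 88912.87633 + 1215912.45158 = 1555855.33501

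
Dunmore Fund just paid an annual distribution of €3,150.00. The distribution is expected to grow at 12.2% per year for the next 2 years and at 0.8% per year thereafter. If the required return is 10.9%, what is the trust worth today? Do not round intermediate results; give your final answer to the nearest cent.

€38590.19

D_1 = 3534.30000
D_2 = 3965.48460
Terminal value at year 2: TV = D_2×(1+g_2)/(r−g_2) = 3997.20848/0.101 = 39576.32155
P_0 = D_1/(1+r)^1 + D_2/(1+r)^2 + TV/(1+r)^2
    = 3186.92516 + 3224.28316 + 32178.98443 = 38590.19275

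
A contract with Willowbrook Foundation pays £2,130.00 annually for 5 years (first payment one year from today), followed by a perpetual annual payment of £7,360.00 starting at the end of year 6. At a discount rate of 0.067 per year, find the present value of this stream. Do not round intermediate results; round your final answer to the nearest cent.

£88233.36

PV of 5-year annuity: £2,130.00 × [1 − (1+0.067)^−5] / 0.067 = 8804.02319
Perpetuity value at year 5: £7,360.00 / 0.067 = 109850.74627
PV of perpetuity: 109850.74627 / (1+0.067)^5 = 79429.33280
Total PV = 8804.02319 + 79429.33280 = 88233.35599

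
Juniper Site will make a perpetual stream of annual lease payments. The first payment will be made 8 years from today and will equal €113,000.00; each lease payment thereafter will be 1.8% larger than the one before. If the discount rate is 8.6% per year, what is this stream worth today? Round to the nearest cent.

€932740.33

Value at end of year 7: C₁ / (r − g) = €113,000.00 / (0.086 − 0.018) = €1,661,764.7059
Discount to today: PV = €1,661,764.7059 / (1 + 0.086)^7 = €1,661,764.7059 / 1.781594 = €932,740.33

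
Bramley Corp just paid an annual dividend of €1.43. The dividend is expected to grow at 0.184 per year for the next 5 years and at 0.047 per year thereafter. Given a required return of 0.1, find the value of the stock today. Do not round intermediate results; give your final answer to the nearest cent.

€49.78

D_1 = 1.69312
D_2 = 2.00465
D_3 = 2.37351
D_4 = 2.81024
D_5 = 3.32732
Terminal value at year 5: TV = D_5×(1+g_2)/(r−g_2) = 3.48370/0.053 = 65.73026
P_0 = D_1/(1+r)^1 + D_2/(1+r)^2 + D_3/(1+r)^3 + D_4/(1+r)^4 + D_5/(1+r)^5 + TV/(1+r)^5
    = 1.53920 + 1.65674 + 1.78325 + 1.91943 + 2.06600 + 40.81332 = 49.77795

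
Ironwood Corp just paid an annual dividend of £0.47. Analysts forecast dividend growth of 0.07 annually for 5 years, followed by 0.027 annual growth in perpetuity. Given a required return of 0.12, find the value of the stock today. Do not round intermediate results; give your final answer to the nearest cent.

£6.18

D_1 = 0.50290
D_2 = 0.53810
D_3 = 0.57577
D_4 = 0.61607
D_5 = 0.65920
Terminal value at year 5: TV = D_5×(1+g_2)/(r−g_2) = 0.67700/0.093 = 7.27955
P_0 = D_1/(1+r)^1 + D_2/(1+r)^2 + D_3/(1+r)^3 + D_4/(1+r)^4 + D_5/(1+r)^5 + TV/(1+r)^5
    = 0.44902 + 0.42897 + 0.40982 + 0.39153 + 0.37405 + 4.13061 = 6.18400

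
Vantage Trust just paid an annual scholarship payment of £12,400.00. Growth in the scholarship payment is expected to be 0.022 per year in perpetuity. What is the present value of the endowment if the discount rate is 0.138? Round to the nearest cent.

D₁ = D₀ × (1 + g) = £12,400.00 × 1.022 = £12,672.8000
Growing perpetuity: P = D₁ / (r − g) = £12,672.8000 / (0.138 − 0.022) = £109,248.28

£109248.28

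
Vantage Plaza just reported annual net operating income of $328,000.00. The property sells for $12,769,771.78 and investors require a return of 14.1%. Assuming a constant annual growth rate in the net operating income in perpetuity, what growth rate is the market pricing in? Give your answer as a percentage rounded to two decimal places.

11.24%

P = D₀(1+g)/(r−g) ⇒ P(r−g) = D₀(1+g) ⇒ g(P+D₀) = P·r − D₀
g = (P·r − D₀)/(P + D₀) = ($12,769,771.78×0.141 − $328,000.00) / ($12,769,771.78 + $328,000.00) = 0.112427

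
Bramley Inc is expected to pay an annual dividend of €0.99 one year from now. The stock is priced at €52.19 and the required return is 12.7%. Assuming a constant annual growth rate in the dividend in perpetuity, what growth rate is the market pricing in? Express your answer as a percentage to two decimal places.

10.80%

P = D₁/(r−g) ⇒ g = r − D₁/P = 0.127 − €0.99/€52.19 = 0.108031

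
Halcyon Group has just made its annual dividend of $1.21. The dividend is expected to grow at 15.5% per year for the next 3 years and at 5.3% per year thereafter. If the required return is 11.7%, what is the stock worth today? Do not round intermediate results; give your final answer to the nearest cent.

D_1 = 1.39755
D_2 = 1.61417
D_3 = 1.86437
Terminal value at year 3: TV = D_3×(1+g_2)/(r−g_2) = 1.96318/0.064 = 30.67466
P_0 = D_1/(1+r)^1 + D_2/(1+r)^2 + D_3/(1+r)^3 + TV/(1+r)^3
    = 1.25116 + 1.29373 + 1.33774 + 22.01001 = 25.89264

$25.89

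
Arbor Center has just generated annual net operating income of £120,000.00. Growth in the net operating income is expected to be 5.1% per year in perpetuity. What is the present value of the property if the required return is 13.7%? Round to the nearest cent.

D₁ = D₀ × (1 + g) = £120,000.00 × 1.051 = £126,120.0000
Growing perpetuity: P = D₁ / (r − g) = £126,120.0000 / (0.137 − 0.051) = £1,466,511.63

£1466511.63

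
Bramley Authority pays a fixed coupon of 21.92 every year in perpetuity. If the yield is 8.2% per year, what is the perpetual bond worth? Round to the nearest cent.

267.32

Level perpetuity: PV = C / r = 21.92 / 0.082 = 267.32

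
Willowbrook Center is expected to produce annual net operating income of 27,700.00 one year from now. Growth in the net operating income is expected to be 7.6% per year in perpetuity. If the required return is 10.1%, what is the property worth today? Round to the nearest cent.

Growing perpetuity: P = D₁ / (r − g) = 27,700.0000 / (0.101 − 0.076) = 1,108,000.00

1108000.00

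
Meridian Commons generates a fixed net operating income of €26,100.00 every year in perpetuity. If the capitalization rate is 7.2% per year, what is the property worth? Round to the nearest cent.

Level perpetuity: PV = C / r = €26,100.00 / 0.072 = €362,500.00

€362500.00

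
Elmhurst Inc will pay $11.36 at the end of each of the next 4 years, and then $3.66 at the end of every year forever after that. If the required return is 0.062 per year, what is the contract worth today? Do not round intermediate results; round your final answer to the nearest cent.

PV of 4-year annuity: $11.36 × [1 − (1+0.062)^−4] / 0.062 = 39.18399
Perpetuity value at year 4: $3.66 / 0.062 = 59.03226
PV of perpetuity: 59.03226 / (1+0.062)^4 = 46.40784
Total PV = 39.18399 + 46.40784 = 85.59183

$85.59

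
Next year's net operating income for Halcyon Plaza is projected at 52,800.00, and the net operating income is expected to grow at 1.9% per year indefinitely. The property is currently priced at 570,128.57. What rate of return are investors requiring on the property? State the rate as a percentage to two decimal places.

P = D₁/(r − g) ⇒ r = D₁/P + g = 52,800.0000/570,128.57 + 0.019 = 0.092611 + 0.019 = 0.111611

11.16%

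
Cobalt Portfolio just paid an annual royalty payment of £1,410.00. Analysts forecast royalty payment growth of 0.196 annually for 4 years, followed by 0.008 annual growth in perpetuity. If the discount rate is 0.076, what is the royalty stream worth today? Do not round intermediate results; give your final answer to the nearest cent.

£39301.95

D_1 = 1686.36000
D_2 = 2016.88656
D_3 = 2412.19633
D_4 = 2884.98681
Terminal value at year 4: TV = D_4×(1+g_2)/(r−g_2) = 2908.06670/0.068 = 42765.68677
P_0 = D_1/(1+r)^1 + D_2/(1+r)^2 + D_3/(1+r)^3 + D_4/(1+r)^4 + TV/(1+r)^4
    = 1567.24907 + 1742.03521 + 1936.31423 + 2152.26006 + 31904.09026 = 39301.94884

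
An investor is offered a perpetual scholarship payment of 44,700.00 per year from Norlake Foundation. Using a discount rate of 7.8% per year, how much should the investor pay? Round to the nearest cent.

573076.92

Level perpetuity: PV = C / r = 44,700.00 / 0.078 = 573,076.92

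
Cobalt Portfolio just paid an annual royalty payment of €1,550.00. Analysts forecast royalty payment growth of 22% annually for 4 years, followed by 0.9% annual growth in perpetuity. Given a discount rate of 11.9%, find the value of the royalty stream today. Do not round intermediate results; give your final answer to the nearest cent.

€27819.67

D_1 = 1891.00000
D_2 = 2307.02000
D_3 = 2814.56440
D_4 = 3433.76857
Terminal value at year 4: TV = D_4×(1+g_2)/(r−g_2) = 3464.67249/0.11 = 31497.02259
P_0 = D_1/(1+r)^1 + D_2/(1+r)^2 + D_3/(1+r)^3 + D_4/(1+r)^4 + TV/(1+r)^4
    = 1689.90170 + 1842.43081 + 2008.72706 + 2190.03308 + 20088.57616 = 27819.66880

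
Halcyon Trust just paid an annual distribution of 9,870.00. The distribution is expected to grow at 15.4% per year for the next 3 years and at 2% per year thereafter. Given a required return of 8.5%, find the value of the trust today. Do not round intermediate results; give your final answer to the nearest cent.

219889.46

D_1 = 11389.98000
D_2 = 13144.03692
D_3 = 15168.21861
Terminal value at year 3: TV = D_3×(1+g_2)/(r−g_2) = 15471.58298/0.065 = 238024.35350
P_0 = D_1/(1+r)^1 + D_2/(1+r)^2 + D_3/(1+r)^3 + TV/(1+r)^3
    = 10497.67742 + 11165.27165 + 11875.32119 + 186351.19398 = 219889.46424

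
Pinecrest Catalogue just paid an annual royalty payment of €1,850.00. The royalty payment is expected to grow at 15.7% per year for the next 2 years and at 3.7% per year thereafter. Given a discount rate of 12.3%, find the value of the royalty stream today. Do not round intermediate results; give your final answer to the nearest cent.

D_1 = 2140.45000
D_2 = 2476.50065
Terminal value at year 2: TV = D_2×(1+g_2)/(r−g_2) = 2568.13117/0.086 = 29861.99040
P_0 = D_1/(1+r)^1 + D_2/(1+r)^2 + TV/(1+r)^2
    = 1906.01069 + 1963.71715 + 23678.77544 = 27548.50328

€27548.50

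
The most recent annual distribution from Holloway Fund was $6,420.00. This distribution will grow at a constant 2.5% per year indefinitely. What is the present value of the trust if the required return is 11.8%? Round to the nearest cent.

$70758.06

D₁ = D₀ × (1 + g) = $6,420.00 × 1.025 = $6,580.5000
Growing perpetuity: P = D₁ / (r − g) = $6,580.5000 / (0.118 − 0.025) = $70,758.06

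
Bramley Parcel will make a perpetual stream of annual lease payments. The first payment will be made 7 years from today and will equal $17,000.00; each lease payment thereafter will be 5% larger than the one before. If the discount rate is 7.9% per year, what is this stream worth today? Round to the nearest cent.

Value at end of year 6: C₁ / (r − g) = $17,000.00 / (0.079 − 0.05) = $586,206.8966
Discount to today: PV = $586,206.8966 / (1 + 0.079)^6 = $586,206.8966 / 1.578079 = $371,468.73

$371468.73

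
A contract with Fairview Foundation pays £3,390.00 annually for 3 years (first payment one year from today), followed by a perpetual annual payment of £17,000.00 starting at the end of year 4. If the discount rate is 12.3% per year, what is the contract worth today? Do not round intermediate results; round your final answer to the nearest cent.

£105690.24

PV of 3-year annuity: £3,390.00 × [1 − (1+0.123)^−3] / 0.123 = 8100.41630
Perpetuity value at year 3: £17,000.00 / 0.123 = 138211.38211
PV of perpetuity: 138211.38211 / (1+0.123)^3 = 97589.82544
Total PV = 8100.41630 + 97589.82544 = 105690.24174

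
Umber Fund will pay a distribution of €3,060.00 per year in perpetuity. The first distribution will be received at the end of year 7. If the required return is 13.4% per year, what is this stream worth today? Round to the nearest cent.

€10738.37

Value at end of year 6: C / r = €3,060.00 / 0.134 = €22,835.8209
Discount to today: PV = €22,835.8209 / (1 + 0.134)^6 = €22,835.8209 / 2.126563 = €10,738.37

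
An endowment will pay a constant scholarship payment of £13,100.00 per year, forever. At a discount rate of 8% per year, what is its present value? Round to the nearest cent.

Level perpetuity: PV = C / r = £13,100.00 / 0.08 = £163,750.00

£163750.00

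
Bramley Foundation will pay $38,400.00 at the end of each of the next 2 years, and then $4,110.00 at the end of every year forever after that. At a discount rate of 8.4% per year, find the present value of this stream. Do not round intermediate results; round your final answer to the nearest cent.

$109743.00

PV of 2-year annuity: $38,400.00 × [1 − (1+0.084)^−2] / 0.084 = 68103.64783
Perpetuity value at year 2: $4,110.00 / 0.084 = 48928.57143
PV of perpetuity: 48928.57143 / (1+0.084)^2 = 41639.35287
Total PV = 68103.64783 + 41639.35287 = 109743.00070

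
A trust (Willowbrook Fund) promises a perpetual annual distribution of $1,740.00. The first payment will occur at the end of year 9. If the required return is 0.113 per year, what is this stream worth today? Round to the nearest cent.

Value at end of year 8: C / r = $1,740.00 / 0.113 = $15,398.2301
Discount to today: PV = $15,398.2301 / (1 + 0.113)^8 = $15,398.2301 / 2.354840 = $6,538.97

$6538.97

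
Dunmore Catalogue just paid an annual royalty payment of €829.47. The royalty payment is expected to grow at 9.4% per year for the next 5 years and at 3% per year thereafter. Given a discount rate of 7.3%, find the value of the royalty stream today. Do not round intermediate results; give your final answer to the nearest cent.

D_1 = 907.44018
D_2 = 992.73956
D_3 = 1086.05708
D_4 = 1188.14644
D_5 = 1299.83221
Terminal value at year 5: TV = D_5×(1+g_2)/(r−g_2) = 1338.82717/0.043 = 31135.51563
P_0 = D_1/(1+r)^1 + D_2/(1+r)^2 + D_3/(1+r)^3 + D_4/(1+r)^4 + D_5/(1+r)^5 + TV/(1+r)^5
    = 845.70380 + 862.25532 + 879.13078 + 896.33650 + 913.87897 + 21890.58927 = 26287.89464

€26287.89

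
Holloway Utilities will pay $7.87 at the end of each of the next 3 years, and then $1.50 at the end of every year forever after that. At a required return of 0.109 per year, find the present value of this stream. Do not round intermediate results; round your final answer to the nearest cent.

PV of 3-year annuity: $7.87 × [1 − (1+0.109)^−3] / 0.109 = 19.26553
Perpetuity value at year 3: $1.50 / 0.109 = 13.76147
PV of perpetuity: 13.76147 / (1+0.109)^3 = 10.08951
Total PV = 19.26553 + 10.08951 = 29.35504

$29.36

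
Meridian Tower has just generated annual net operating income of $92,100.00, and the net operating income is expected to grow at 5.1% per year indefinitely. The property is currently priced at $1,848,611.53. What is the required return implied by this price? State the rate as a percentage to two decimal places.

10.34%

D₁ = $92,100.00 × 1.051 = $96,797.1000
P = D₁/(r − g) ⇒ r = D₁/P + g = $96,797.1000/$1,848,611.53 + 0.051 = 0.052362 + 0.051 = 0.103362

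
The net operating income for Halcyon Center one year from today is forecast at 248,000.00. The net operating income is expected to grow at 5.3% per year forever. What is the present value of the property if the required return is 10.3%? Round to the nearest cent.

Growing perpetuity: P = D₁ / (r − g) = 248,000.0000 / (0.103 − 0.053) = 4,960,000.00

4960000.00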